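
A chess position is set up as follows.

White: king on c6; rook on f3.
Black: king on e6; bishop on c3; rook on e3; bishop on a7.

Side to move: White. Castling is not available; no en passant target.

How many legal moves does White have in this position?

13

White to move; king on c6.
In check: no.
Legal moves: Kc7, Kb7, Kb5, Rf8, Rf7, Rf6+, Rf5, Rf4, Rh3, Rg3, Rxe3+, Rf2, Rf1.
Count: 13.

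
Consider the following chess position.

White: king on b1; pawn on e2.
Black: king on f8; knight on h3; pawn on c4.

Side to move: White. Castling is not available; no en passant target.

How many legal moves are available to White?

7

White to move; king on b1.
In check: no.
Legal moves: Kc2, Kb2, Ka2, Kc1, Ka1, e3, e4.
Count: 7.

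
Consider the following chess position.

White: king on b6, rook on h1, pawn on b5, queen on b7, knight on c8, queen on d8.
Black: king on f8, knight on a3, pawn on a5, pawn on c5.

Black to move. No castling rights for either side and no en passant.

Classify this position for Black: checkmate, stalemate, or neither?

checkmate

Black to move; black king on f8.
In check: yes, from the white queen on d8.
King squares — e7: attacked by Qb7; f7: attacked by Qb7; g7: attacked by Qb7; e8: attacked by Qd8; g8: attacked by Qd8.
Legal moves for Black: none.
In check with no legal moves → checkmate.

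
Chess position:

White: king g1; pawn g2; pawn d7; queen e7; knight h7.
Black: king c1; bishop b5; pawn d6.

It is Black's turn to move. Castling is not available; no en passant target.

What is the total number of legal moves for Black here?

Black to move; king on c1.
In check: no.
Legal moves: Bxd7, Bc6, Ba6, Bc4, Ba4, Bd3, Be2, Bf1, Kd2, Kc2, Kb2, Kd1, Kb1, d5.
Count: 14.

14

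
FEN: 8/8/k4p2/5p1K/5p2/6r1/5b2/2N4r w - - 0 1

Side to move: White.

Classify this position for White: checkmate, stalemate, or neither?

checkmate

White to move; white king on h5.
In check: yes, from the black rook on h1.
King squares — g4: attacked by Rg3; h4: attacked by Rh1; g5: attacked by Rg3; g6: attacked by Rg3; h6: attacked by Rh1.
Legal moves for White: none.
In check with no legal moves → checkmate.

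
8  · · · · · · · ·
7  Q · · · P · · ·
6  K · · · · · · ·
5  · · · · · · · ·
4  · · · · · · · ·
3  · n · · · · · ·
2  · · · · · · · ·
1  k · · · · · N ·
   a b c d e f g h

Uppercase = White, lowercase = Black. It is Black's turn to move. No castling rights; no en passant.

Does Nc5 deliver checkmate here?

no

After Nc5: white king on a6; in check: yes, from the black knight on c5.
White has 4 legal replies: Kb6+, Kb5+, Ka5, Qxc5.
In check but a legal move exists → not checkmate.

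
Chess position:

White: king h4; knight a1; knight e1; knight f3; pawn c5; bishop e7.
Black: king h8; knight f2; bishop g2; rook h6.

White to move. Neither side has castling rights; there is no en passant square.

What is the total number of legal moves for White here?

White to move; king on h4.
In check: yes, from the black rook on h6.
Legal moves: Kg5, Kg3.
Count: 2.

2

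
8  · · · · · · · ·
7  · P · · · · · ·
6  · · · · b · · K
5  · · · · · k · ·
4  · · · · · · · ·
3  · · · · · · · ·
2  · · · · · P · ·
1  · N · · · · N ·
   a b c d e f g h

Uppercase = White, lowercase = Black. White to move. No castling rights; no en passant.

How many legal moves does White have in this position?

White to move; king on h6.
In check: no.
Legal moves: Kh7, Kg7, Kh5, Nh3, Nf3, Ne2, Nc3, Na3, Nd2, b8=Q, b8=R, b8=B, b8=N, f3, f4.
Count: 15.

15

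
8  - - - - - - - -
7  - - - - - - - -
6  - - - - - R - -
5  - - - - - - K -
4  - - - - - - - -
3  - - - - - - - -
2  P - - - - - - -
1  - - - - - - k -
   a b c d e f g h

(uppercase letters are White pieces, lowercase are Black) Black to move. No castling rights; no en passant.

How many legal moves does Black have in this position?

Black to move; king on g1.
In check: no.
Legal moves: Kh2, Kg2, Kh1.
Count: 3.

3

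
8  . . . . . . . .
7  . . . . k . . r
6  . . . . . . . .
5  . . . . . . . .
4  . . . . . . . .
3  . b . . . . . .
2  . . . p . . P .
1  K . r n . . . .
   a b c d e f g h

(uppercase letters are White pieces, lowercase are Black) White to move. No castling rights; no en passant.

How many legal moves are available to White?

0

White to move; king on a1.
In check: yes, from the black rook on c1.
Legal moves: none.
Count: 0.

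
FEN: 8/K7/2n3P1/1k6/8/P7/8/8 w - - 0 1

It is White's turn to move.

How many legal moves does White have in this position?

White to move; king on a7.
In check: yes, from the black knight on c6.
Legal moves: Ka8, Kb7.
Count: 2.

2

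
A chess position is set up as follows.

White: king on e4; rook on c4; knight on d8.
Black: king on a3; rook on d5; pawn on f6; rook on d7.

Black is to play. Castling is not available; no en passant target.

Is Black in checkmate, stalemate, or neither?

neither

Black to move; black king on a3.
In check: no.
Legal moves for Black include: Rxd8, Rh7, Rg7, Rf7, Re7+, Rc7, Rb7, Ra7, R7d6, R5d6, Rh5, Rg5, Rf5, Re5+, Rc5, Rb5, Ra5, Rd4+, ... (list truncated; more exist).
Black has legal moves and is not in check → neither.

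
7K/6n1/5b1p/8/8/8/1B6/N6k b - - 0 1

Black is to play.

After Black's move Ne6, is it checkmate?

After Ne6: white king on h8; in check: yes, from the black bishop on f6.
White has 3 legal replies: Kg8, Kh7, Bxf6.
In check but a legal move exists → not checkmate.

no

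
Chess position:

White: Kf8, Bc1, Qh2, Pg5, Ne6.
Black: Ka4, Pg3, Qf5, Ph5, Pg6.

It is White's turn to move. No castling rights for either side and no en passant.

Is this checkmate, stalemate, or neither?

neither

White to move; white king on f8.
In check: yes, from the black queen on f5.
Legal moves for White: Kg8, Ke8, Kg7, Ke7.
White is in check but has 4 legal moves → neither.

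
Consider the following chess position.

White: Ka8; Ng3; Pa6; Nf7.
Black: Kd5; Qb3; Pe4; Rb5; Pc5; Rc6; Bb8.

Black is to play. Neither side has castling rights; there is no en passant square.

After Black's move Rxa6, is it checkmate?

yes

After Rxa6: white king on a8; in check: yes, from the black rook on a6.
King squares — a7: attacked by Ra6; b7: attacked by Rb5; b8: attacked by Rb5.
White has no legal moves → checkmate.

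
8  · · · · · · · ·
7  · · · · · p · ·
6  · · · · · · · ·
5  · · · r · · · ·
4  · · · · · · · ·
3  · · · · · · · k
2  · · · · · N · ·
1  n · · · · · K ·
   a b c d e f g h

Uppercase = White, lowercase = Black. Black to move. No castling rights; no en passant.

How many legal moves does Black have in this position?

2

Black to move; king on h3.
In check: yes, from the white knight on f2.
Legal moves: Kh4, Kg3.
Count: 2.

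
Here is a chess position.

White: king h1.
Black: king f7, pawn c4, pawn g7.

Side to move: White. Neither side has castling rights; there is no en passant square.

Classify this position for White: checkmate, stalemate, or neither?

neither

White to move; white king on h1.
In check: no.
Legal moves for White: Kh2, Kg2, Kg1.
White has 3 legal moves and is not in check → neither.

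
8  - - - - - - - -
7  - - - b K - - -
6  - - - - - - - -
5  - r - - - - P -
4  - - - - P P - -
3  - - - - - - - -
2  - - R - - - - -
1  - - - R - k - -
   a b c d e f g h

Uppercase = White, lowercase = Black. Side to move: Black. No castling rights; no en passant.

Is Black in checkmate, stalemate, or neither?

Black to move; black king on f1.
In check: yes, from the white rook on d1.
King squares — e1: attacked by Rd1; g1: attacked by Rd1; e2: attacked by Rc2; f2: attacked by Rc2; g2: attacked by Rc2.
Legal moves for Black: none.
In check with no legal moves → checkmate.

checkmate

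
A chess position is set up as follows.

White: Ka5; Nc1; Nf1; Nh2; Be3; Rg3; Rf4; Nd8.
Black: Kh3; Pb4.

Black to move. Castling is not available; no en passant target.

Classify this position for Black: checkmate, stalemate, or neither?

checkmate

Black to move; black king on h3.
In check: yes, from the white rook on g3.
King squares — g2: attacked by Rg3; h2: attacked by Nf1; g3: attacked by Nf1; g4: attacked by Nh2; h4: attacked by Rf4.
Legal moves for Black: none.
In check with no legal moves → checkmate.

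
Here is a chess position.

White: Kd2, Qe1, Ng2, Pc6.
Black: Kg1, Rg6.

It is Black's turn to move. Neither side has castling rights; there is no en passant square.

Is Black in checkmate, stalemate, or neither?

neither

Black to move; black king on g1.
In check: yes, from the white queen on e1.
King squares — f1: attacked by Qe1; h1: attacked by Qe1; f2: attacked by Qe1; g2: available; h2: available.
Legal moves for Black: Kh2, Kxg2.
Black is in check but has 2 legal moves → neither.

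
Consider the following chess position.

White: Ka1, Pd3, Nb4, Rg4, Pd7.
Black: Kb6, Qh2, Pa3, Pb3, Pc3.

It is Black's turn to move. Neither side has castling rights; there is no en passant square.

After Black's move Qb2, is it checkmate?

yes

After Qb2: white king on a1; in check: yes, from the black queen on b2.
King squares — b1: attacked by Qb2; a2: attacked by Qb2; b2: attacked by Pa3.
White has no legal moves → checkmate.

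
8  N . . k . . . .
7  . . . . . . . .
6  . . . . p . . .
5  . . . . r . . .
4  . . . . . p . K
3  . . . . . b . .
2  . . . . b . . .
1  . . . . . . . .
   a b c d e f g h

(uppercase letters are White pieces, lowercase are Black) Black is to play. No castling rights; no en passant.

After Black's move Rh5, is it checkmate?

yes

After Rh5: white king on h4; in check: yes, from the black rook on h5.
King squares — g3: attacked by Pf4; h3: attacked by Rh5; g4: attacked by Bf3; g5: attacked by Rh5; h5: attacked by Bf3.
White has no legal moves → checkmate.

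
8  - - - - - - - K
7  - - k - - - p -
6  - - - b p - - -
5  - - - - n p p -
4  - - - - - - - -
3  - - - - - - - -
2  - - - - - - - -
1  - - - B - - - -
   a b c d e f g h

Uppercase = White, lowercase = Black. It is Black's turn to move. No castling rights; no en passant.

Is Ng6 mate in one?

After Ng6: white king on h8; in check: yes, from the black knight on g6.
White has 3 legal replies: Kg8, Kh7, Kxg7.
In check but a legal move exists → not checkmate.

no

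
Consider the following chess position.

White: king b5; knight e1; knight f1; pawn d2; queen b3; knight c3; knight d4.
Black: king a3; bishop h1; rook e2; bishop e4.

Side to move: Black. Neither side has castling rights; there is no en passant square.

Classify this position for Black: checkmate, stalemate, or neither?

Black to move; black king on a3.
In check: yes, from the white queen on b3.
King squares — a2: attacked by Qb3; b2: attacked by Qb3; b3: attacked by Nd4; a4: attacked by Qb3; b4: attacked by Qb3.
Legal moves for Black: none.
In check with no legal moves → checkmate.

checkmate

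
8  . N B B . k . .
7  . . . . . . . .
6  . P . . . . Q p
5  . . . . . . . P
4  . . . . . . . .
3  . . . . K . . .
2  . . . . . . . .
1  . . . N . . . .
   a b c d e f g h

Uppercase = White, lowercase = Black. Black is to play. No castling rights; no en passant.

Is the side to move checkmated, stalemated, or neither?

stalemate

Black to move; black king on f8.
In check: no.
King squares — e7: attacked by Bd8; f7: attacked by Qg6; g7: attacked by Qg6; e8: attacked by Qg6; g8: attacked by Qg6.
Legal moves for Black: none.
Not in check and no legal moves → stalemate.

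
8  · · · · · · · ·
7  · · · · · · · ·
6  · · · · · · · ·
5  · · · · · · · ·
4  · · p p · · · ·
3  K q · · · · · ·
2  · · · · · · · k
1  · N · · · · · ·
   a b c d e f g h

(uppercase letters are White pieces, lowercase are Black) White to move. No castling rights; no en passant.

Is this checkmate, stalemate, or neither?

White to move; white king on a3.
In check: yes, from the black queen on b3.
King squares — a2: attacked by Qb3; b2: attacked by Qb3; b3: attacked by Pc4; a4: attacked by Qb3; b4: attacked by Qb3.
Legal moves for White: none.
In check with no legal moves → checkmate.

checkmate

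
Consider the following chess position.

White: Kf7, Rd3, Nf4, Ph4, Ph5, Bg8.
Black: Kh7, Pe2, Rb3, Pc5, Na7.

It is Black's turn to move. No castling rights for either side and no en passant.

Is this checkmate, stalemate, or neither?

Black to move; black king on h7.
In check: yes, from the white bishop on g8.
Legal moves for Black: Kh8, Kh6.
Black is in check but has 2 legal moves → neither.

neither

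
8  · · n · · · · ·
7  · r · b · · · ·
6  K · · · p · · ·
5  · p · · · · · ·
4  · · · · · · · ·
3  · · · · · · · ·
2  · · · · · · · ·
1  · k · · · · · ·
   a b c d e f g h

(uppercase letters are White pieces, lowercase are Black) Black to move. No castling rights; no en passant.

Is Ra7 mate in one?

yes

After Ra7: white king on a6; in check: yes, from the black rook on a7.
King squares — a5: attacked by Ra7; b5: attacked by Bd7; b6: attacked by Nc8; a7: attacked by Nc8; b7: attacked by Ra7.
White has no legal moves → checkmate.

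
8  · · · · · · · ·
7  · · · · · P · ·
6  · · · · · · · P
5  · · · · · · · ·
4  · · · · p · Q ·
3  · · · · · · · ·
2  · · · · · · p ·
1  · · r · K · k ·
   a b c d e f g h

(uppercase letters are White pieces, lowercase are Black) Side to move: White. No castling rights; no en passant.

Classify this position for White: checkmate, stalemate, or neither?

neither

White to move; white king on e1.
In check: yes, from the black rook on c1.
King squares — d1: attacked by Rc1; f1: attacked by Rc1; d2: available; e2: available; f2: attacked by Kg1.
Legal moves for White: Ke2, Kd2, Qd1.
White is in check but has 3 legal moves → neither.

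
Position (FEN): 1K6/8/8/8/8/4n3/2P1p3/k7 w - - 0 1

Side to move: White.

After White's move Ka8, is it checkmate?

After Ka8: black king on a1; in check: no.
Black is not in check, so this cannot be checkmate.

no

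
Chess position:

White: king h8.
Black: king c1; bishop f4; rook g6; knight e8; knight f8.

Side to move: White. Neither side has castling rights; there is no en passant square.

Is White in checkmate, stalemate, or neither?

stalemate

White to move; white king on h8.
In check: no.
King squares — g7: attacked by Rg6; h7: attacked by Nf8; g8: attacked by Rg6.
Legal moves for White: none.
Not in check and no legal moves → stalemate.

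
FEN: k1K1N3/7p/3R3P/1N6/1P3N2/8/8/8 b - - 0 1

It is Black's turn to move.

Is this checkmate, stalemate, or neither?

stalemate

Black to move; black king on a8.
In check: no.
King squares — a7: attacked by Nb5; b7: attacked by Kc8; b8: attacked by Kc8.
Legal moves for Black: none.
Not in check and no legal moves → stalemate.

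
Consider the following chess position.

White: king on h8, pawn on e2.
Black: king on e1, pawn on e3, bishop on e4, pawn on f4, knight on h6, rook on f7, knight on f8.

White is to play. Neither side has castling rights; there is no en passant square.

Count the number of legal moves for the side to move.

0

White to move; king on h8.
In check: no.
Legal moves: none.
Count: 0.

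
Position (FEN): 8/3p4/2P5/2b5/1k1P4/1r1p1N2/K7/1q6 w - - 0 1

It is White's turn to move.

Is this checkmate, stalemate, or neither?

White to move; white king on a2.
In check: yes, from the black queen on b1.
King squares — a1: attacked by Qb1; b1: attacked by Rb3; b2: attacked by Qb1; a3: attacked by Rb3; b3: attacked by Qb1.
Legal moves for White: none.
In check with no legal moves → checkmate.

checkmate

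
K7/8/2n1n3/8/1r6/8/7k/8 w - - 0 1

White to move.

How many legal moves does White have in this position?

White to move; king on a8.
In check: no.
Legal moves: none.
Count: 0.

0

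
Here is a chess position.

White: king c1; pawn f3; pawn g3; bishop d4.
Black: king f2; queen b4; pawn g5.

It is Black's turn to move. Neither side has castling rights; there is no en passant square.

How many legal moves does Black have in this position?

7

Black to move; king on f2.
In check: yes, from the white bishop on d4.
Legal moves: Kxg3, Kxf3, Kg2, Ke2, Kf1, Ke1, Qxd4.
Count: 7.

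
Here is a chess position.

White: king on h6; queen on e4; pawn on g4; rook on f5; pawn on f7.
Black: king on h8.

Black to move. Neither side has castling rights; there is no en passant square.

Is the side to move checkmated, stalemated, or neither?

stalemate

Black to move; black king on h8.
In check: no.
King squares — g7: attacked by Kh6; h7: attacked by Kh6; g8: attacked by Pf7.
Legal moves for Black: none.
Not in check and no legal moves → stalemate.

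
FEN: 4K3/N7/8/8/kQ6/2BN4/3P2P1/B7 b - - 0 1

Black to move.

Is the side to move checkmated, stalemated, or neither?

Black to move; black king on a4.
In check: yes, from the white queen on b4.
King squares — a3: attacked by Qb4; b3: attacked by Qb4; b4: attacked by Bc3; a5: attacked by Qb4; b5: attacked by Qb4.
Legal moves for Black: none.
In check with no legal moves → checkmate.

checkmate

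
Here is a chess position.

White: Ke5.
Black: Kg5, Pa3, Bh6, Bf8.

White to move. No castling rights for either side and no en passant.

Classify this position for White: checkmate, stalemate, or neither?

neither

White to move; white king on e5.
In check: no.
Legal moves for White: Ke6, Kd5, Ke4, Kd4.
White has 4 legal moves and is not in check → neither.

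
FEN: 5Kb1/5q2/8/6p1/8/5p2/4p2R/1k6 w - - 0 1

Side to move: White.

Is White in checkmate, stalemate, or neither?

White to move; white king on f8.
In check: yes, from the black queen on f7.
King squares — e7: attacked by Qf7; f7: attacked by Bg8; g7: attacked by Qf7; e8: attacked by Qf7; g8: attacked by Qf7.
Legal moves for White: none.
In check with no legal moves → checkmate.

checkmate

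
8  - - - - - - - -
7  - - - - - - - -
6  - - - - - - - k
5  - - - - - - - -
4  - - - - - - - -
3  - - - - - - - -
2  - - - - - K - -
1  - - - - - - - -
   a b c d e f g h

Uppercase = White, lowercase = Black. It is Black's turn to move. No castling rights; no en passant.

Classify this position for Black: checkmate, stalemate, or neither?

Black to move; black king on h6.
In check: no.
Legal moves for Black: Kh7, Kg7, Kg6, Kh5, Kg5.
Black has 5 legal moves and is not in check → neither.

neither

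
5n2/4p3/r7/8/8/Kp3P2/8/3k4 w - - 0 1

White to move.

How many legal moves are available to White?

White to move; king on a3.
In check: yes, from the black rook on a6.
Legal moves: Kb4, Kxb3, Kb2.
Count: 3.

3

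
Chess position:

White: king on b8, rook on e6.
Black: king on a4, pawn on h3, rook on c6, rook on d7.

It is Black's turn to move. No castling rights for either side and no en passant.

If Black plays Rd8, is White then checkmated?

no

After Rd8: white king on b8; in check: yes, from the black rook on d8.
White has 2 legal replies: Kb7, Ka7.
In check but a legal move exists → not checkmate.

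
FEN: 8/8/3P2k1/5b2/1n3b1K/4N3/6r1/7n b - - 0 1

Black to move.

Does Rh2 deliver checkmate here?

yes

After Rh2: white king on h4; in check: yes, from the black rook on h2.
King squares — g3: attacked by Nh1; h3: attacked by Rh2; g4: attacked by Bf5; g5: attacked by Bf4; h5: attacked by Rh2.
White has no legal moves → checkmate.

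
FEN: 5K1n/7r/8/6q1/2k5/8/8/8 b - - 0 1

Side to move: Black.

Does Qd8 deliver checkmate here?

After Qd8: white king on f8; in check: yes, from the black queen on d8.
King squares — e7: attacked by Rh7; f7: attacked by Rh7; g7: attacked by Rh7; e8: attacked by Qd8; g8: attacked by Qd8.
White has no legal moves → checkmate.

yes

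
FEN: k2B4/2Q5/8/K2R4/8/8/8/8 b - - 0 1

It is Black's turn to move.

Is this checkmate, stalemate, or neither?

Black to move; black king on a8.
In check: no.
King squares — a7: attacked by Qc7; b7: attacked by Qc7; b8: attacked by Qc7.
Legal moves for Black: none.
Not in check and no legal moves → stalemate.

stalemate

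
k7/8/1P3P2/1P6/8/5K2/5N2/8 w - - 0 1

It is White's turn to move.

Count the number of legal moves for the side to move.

White to move; king on f3.
In check: no.
Legal moves: Kg4, Kf4, Ke4, Kg3, Ke3, Kg2, Ke2, Ng4, Ne4, Nh3, Nd3, Nh1, Nd1, f7, b7+.
Count: 15.

15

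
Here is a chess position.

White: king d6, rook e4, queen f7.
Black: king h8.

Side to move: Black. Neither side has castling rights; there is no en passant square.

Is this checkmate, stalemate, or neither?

stalemate

Black to move; black king on h8.
In check: no.
King squares — g7: attacked by Qf7; h7: attacked by Qf7; g8: attacked by Qf7.
Legal moves for Black: none.
Not in check and no legal moves → stalemate.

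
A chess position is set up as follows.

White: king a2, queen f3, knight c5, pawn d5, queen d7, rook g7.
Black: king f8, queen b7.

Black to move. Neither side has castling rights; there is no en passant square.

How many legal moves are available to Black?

Black to move; king on f8.
In check: yes, from the white queen on f3.
Legal moves: none.
Count: 0.

0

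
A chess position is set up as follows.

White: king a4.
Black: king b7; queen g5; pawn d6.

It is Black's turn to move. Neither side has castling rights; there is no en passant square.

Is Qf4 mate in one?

no

After Qf4: white king on a4; in check: yes, from the black queen on f4.
White has 4 legal replies: Kb5, Ka5, Kb3, Ka3.
In check but a legal move exists → not checkmate.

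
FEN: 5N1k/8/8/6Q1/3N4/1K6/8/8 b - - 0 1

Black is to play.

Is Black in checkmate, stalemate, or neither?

stalemate

Black to move; black king on h8.
In check: no.
King squares — g7: attacked by Qg5; h7: attacked by Nf8; g8: attacked by Qg5.
Legal moves for Black: none.
Not in check and no legal moves → stalemate.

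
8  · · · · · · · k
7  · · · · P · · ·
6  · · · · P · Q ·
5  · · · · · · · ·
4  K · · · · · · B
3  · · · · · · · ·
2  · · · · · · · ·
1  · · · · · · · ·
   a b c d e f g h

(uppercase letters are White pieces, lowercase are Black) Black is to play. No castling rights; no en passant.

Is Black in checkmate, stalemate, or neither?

stalemate

Black to move; black king on h8.
In check: no.
King squares — g7: attacked by Qg6; h7: attacked by Qg6; g8: attacked by Qg6.
Legal moves for Black: none.
Not in check and no legal moves → stalemate.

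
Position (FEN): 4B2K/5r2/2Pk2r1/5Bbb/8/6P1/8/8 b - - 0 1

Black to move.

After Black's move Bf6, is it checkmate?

yes

After Bf6: white king on h8; in check: yes, from the black bishop on f6.
King squares — g7: attacked by Bf6; h7: attacked by Rf7; g8: attacked by Rg6.
White has no legal moves → checkmate.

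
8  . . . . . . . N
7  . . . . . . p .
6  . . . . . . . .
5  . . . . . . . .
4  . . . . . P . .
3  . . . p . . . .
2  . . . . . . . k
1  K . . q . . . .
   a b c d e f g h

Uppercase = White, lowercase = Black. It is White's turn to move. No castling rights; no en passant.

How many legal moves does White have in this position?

2

White to move; king on a1.
In check: yes, from the black queen on d1.
Legal moves: Kb2, Ka2.
Count: 2.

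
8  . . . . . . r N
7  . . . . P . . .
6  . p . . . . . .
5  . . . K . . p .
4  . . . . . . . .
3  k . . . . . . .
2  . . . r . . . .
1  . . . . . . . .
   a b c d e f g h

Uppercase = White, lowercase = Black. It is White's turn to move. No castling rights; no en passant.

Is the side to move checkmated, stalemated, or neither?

White to move; white king on d5.
In check: yes, from the black rook on d2.
Legal moves for White: Ke6, Kc6, Ke5, Ke4, Kc4.
White is in check but has 5 legal moves → neither.

neither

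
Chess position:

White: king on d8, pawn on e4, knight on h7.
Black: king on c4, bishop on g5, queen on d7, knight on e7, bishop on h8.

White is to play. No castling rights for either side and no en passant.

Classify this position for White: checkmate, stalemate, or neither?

neither

White to move; white king on d8.
In check: yes, from the black queen on d7.
King squares — c7: attacked by Qd7; d7: available; e7: attacked by Bg5; c8: attacked by Qd7; e8: attacked by Qd7.
Legal moves for White: Kxd7.
White is in check but has 1 legal move → neither.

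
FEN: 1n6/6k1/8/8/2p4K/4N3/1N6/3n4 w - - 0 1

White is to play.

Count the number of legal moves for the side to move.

17

White to move; king on h4.
In check: no.
Legal moves: Kh5, Kg5, Kg4, Kh3, Kg3, Nf5+, Nd5, Ng4, Nexc4, Ng2, Nc2, Nf1, Nexd1, Nbxc4, Na4, Nd3, Nbxd1.
Count: 17.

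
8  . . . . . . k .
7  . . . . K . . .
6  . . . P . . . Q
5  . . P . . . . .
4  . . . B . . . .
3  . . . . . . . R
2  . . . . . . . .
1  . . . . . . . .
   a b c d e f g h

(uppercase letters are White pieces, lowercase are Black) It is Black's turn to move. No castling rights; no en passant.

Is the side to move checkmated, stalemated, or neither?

Black to move; black king on g8.
In check: no.
King squares — f7: attacked by Ke7; g7: attacked by Bd4; h7: attacked by Qh6; f8: attacked by Qh6; h8: attacked by Bd4.
Legal moves for Black: none.
Not in check and no legal moves → stalemate.

stalemate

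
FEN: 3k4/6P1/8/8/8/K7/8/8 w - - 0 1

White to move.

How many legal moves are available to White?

White to move; king on a3.
In check: no.
Legal moves: Kb4, Ka4, Kb3, Kb2, Ka2, g8=Q+, g8=R+, g8=B, g8=N.
Count: 9.

9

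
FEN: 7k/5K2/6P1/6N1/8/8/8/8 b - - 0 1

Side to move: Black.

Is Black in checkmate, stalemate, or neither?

stalemate

Black to move; black king on h8.
In check: no.
King squares — g7: attacked by Kf7; h7: attacked by Ng5; g8: attacked by Kf7.
Legal moves for Black: none.
Not in check and no legal moves → stalemate.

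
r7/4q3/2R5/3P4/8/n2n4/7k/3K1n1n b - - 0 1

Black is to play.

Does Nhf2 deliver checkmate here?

yes

After Nhf2: white king on d1; in check: yes, from the black knight on f2.
King squares — c1: attacked by Nd3; e1: attacked by Nd3; c2: attacked by Na3; d2: attacked by Nf1; e2: attacked by Qe7.
White has no legal moves → checkmate.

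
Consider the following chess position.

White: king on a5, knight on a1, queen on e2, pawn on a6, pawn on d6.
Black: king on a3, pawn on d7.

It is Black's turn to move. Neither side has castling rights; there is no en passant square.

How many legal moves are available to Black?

Black to move; king on a3.
In check: no.
Legal moves: none.
Count: 0.

0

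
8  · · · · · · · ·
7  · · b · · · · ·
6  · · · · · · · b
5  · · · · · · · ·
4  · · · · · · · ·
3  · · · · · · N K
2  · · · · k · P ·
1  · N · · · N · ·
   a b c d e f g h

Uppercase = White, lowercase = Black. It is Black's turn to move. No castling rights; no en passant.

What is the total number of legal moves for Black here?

5

Black to move; king on e2.
In check: yes, from the white knight on g3.
Legal moves: Kd3, Kf2, Ke1, Kd1, Bxg3.
Count: 5.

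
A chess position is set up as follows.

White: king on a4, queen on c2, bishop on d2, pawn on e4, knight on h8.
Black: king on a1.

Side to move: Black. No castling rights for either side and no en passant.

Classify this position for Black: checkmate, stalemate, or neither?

Black to move; black king on a1.
In check: no.
King squares — b1: attacked by Qc2; a2: attacked by Qc2; b2: attacked by Qc2.
Legal moves for Black: none.
Not in check and no legal moves → stalemate.

stalemate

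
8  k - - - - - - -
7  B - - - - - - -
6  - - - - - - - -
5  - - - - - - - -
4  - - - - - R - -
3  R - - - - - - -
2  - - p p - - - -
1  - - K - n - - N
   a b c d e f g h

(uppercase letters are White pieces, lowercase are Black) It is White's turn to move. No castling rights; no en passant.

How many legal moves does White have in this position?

White to move; king on c1.
In check: yes, from the black pawn on d2.
Legal moves: Kxd2, Kb2.
Count: 2.

2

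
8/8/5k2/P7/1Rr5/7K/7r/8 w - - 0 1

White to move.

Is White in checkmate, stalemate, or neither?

neither

White to move; white king on h3.
In check: yes, from the black rook on h2.
King squares — g2: attacked by Rh2; h2: available; g3: available; g4: attacked by Rc4; h4: attacked by Rh2.
Legal moves for White: Kg3, Kxh2.
White is in check but has 2 legal moves → neither.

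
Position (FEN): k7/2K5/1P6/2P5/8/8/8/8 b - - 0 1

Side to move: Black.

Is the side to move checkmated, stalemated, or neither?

stalemate

Black to move; black king on a8.
In check: no.
King squares — a7: attacked by Pb6; b7: attacked by Kc7; b8: attacked by Kc7.
Legal moves for Black: none.
Not in check and no legal moves → stalemate.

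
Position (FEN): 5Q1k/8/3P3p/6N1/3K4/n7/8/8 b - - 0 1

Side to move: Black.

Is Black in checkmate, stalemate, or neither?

checkmate

Black to move; black king on h8.
In check: yes, from the white queen on f8.
King squares — g7: attacked by Qf8; h7: attacked by Ng5; g8: attacked by Qf8.
Legal moves for Black: none.
In check with no legal moves → checkmate.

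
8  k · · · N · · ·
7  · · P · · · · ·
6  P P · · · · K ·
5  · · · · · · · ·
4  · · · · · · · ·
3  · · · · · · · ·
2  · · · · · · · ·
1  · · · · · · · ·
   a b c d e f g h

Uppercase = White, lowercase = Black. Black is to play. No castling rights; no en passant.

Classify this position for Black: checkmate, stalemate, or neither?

stalemate

Black to move; black king on a8.
In check: no.
King squares — a7: attacked by Pb6; b7: attacked by Pa6; b8: attacked by Pc7.
Legal moves for Black: none.
Not in check and no legal moves → stalemate.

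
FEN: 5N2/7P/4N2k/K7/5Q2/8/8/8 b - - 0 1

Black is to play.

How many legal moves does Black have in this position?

1

Black to move; king on h6.
In check: yes, from the white queen on f4.
Legal moves: Kh5.
Count: 1.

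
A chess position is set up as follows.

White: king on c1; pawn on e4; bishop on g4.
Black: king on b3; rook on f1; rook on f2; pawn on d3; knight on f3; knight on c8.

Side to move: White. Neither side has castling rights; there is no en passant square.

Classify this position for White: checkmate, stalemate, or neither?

checkmate

White to move; white king on c1.
In check: yes, from the black rook on f1.
King squares — b1: attacked by Rf1; d1: attacked by Rf1; b2: attacked by Rf2; c2: attacked by Rf2; d2: attacked by Rf2.
Legal moves for White: none.
In check with no legal moves → checkmate.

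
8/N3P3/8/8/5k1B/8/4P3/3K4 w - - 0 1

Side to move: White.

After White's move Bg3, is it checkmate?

no

After Bg3: black king on f4; in check: yes, from the white bishop on g3.
Black has 6 legal replies: Kg5, Kf5, Kg4, Ke4, Kxg3, Ke3.
In check but a legal move exists → not checkmate.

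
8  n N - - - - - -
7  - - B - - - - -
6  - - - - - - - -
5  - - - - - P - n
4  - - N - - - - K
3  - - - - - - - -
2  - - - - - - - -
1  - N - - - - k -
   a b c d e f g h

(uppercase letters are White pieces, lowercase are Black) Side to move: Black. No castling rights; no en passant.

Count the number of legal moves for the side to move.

10

Black to move; king on g1.
In check: no.
Legal moves: Nxc7, Nb6, Ng7, Nf6, Nf4, Ng3, Kg2, Kf2, Kh1, Kf1.
Count: 10.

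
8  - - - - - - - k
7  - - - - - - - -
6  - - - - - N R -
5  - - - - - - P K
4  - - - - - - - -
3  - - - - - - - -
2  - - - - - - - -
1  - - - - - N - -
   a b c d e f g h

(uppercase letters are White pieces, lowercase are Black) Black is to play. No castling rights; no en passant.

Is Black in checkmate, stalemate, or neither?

stalemate

Black to move; black king on h8.
In check: no.
King squares — g7: attacked by Rg6; h7: attacked by Nf6; g8: attacked by Nf6.
Legal moves for Black: none.
Not in check and no legal moves → stalemate.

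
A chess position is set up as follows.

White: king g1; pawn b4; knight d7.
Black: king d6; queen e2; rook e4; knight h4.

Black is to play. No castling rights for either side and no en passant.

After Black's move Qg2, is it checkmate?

yes

After Qg2: white king on g1; in check: yes, from the black queen on g2.
King squares — f1: attacked by Qg2; h1: attacked by Qg2; f2: attacked by Qg2; g2: attacked by Nh4; h2: attacked by Qg2.
White has no legal moves → checkmate.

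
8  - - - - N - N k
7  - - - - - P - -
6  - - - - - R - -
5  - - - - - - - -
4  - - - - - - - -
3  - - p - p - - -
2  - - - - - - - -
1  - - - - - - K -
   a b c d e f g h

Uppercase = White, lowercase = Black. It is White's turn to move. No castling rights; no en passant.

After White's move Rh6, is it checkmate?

After Rh6: black king on h8; in check: yes, from the white rook on h6.
King squares — g7: attacked by Ne8; h7: attacked by Rh6; g8: attacked by Pf7.
Black has no legal moves → checkmate.

yes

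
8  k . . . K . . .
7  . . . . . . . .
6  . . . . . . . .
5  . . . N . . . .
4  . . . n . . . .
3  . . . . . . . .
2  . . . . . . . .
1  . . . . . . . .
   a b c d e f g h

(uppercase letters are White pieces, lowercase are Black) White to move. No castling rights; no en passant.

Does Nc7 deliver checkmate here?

After Nc7: black king on a8; in check: yes, from the white knight on c7.
Black has 3 legal replies: Kb8, Kb7, Ka7.
In check but a legal move exists → not checkmate.

no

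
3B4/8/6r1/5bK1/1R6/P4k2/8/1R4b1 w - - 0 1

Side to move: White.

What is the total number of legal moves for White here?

White to move; king on g5.
In check: yes, from the black rook on g6.
Legal moves: Kh5, Kxf5, Kh4.
Count: 3.

3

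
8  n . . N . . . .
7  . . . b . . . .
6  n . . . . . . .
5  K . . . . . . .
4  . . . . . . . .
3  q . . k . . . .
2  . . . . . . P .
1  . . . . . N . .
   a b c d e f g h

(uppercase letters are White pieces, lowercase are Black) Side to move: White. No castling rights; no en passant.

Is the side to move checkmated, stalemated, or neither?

checkmate

White to move; white king on a5.
In check: yes, from the black queen on a3.
King squares — a4: attacked by Qa3; b4: attacked by Qa3; b5: attacked by Bd7; a6: attacked by Qa3; b6: attacked by Na8.
Legal moves for White: none.
In check with no legal moves → checkmate.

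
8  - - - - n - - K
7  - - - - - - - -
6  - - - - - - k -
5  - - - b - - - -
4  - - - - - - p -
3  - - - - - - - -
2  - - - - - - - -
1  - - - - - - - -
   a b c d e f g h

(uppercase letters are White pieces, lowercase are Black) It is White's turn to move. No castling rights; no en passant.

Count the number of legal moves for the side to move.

0

White to move; king on h8.
In check: no.
Legal moves: none.
Count: 0.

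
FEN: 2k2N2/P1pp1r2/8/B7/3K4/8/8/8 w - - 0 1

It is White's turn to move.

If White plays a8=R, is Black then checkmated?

After a8=R: black king on c8; in check: yes, from the white rook on a8.
Black has 1 legal reply: Kb7.
In check but a legal move exists → not checkmate.

no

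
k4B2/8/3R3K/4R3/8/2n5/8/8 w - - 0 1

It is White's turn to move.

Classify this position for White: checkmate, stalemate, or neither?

neither

White to move; white king on h6.
In check: no.
Legal moves for White include: Bg7, Be7, Kh7, Kg7, Kg6, Kh5, Kg5, Rd8+, Rd7, Rg6, Rf6, Rde6, Rc6, Rb6, Ra6+, Rdd5, Rd4, Rd3, ... (list truncated; more exist).
White has legal moves and is not in check → neither.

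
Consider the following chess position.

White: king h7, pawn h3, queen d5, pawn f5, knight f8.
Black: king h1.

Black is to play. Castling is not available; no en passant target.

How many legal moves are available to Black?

2

Black to move; king on h1.
In check: yes, from the white queen on d5.
Legal moves: Kh2, Kg1.
Count: 2.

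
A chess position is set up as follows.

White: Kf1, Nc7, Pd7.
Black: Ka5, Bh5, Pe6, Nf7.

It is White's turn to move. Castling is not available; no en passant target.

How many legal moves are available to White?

14

White to move; king on f1.
In check: no.
Legal moves: Ne8, Na8, Nxe6, Na6, Nd5, Nb5, Kg2, Kf2, Kg1, Ke1, d8=Q, d8=R, d8=B, d8=N.
Count: 14.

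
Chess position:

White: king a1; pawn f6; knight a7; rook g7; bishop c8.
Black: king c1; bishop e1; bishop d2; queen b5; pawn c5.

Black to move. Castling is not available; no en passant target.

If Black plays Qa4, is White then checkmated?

After Qa4: white king on a1; in check: yes, from the black queen on a4.
King squares — b1: attacked by Kc1; a2: attacked by Qa4; b2: attacked by Kc1.
White has no legal moves → checkmate.

yes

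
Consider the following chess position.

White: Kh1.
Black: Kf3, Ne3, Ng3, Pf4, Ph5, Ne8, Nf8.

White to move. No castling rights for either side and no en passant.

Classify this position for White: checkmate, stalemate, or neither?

White to move; white king on h1.
In check: yes, from the black knight on g3.
King squares — g1: available; g2: attacked by Ne3; h2: available.
Legal moves for White: Kh2, Kg1.
White is in check but has 2 legal moves → neither.

neither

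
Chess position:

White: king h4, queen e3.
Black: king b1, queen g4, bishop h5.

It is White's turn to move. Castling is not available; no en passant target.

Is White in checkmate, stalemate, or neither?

checkmate

White to move; white king on h4.
In check: yes, from the black queen on g4.
King squares — g3: attacked by Qg4; h3: attacked by Qg4; g4: attacked by Bh5; g5: attacked by Qg4; h5: attacked by Qg4.
Legal moves for White: none.
In check with no legal moves → checkmate.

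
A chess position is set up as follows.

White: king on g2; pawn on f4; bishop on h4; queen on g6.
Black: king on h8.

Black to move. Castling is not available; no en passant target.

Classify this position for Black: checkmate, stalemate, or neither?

Black to move; black king on h8.
In check: no.
King squares — g7: attacked by Qg6; h7: attacked by Qg6; g8: attacked by Qg6.
Legal moves for Black: none.
Not in check and no legal moves → stalemate.

stalemate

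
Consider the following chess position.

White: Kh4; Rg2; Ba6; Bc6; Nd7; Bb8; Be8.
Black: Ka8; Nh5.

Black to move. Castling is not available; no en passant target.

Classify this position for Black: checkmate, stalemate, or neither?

checkmate

Black to move; black king on a8.
In check: yes, from the white bishop on c6.
King squares — a7: attacked by Bb8; b7: attacked by Ba6; b8: attacked by Nd7.
Legal moves for Black: none.
In check with no legal moves → checkmate.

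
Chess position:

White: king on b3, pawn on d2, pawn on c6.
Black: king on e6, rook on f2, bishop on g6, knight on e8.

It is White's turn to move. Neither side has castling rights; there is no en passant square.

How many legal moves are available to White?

White to move; king on b3.
In check: no.
Legal moves: Kc4, Kb4, Ka4, Kc3, Ka3, Kb2, Ka2, c7, d3, d4.
Count: 10.

10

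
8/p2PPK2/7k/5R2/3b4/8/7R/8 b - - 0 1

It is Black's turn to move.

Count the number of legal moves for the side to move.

0

Black to move; king on h6.
In check: yes, from the white rook on h2.
Legal moves: none.
Count: 0.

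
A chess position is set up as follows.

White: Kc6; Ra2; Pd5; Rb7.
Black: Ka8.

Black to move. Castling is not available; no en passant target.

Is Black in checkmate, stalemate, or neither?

checkmate

Black to move; black king on a8.
In check: yes, from the white rook on a2.
King squares — a7: attacked by Ra2; b7: attacked by Kc6; b8: attacked by Rb7.
Legal moves for Black: none.
In check with no legal moves → checkmate.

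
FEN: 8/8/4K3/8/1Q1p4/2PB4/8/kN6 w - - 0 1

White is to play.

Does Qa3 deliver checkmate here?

yes

After Qa3: black king on a1; in check: yes, from the white queen on a3.
King squares — b1: attacked by Bd3; a2: attacked by Qa3; b2: attacked by Qa3.
Black has no legal moves → checkmate.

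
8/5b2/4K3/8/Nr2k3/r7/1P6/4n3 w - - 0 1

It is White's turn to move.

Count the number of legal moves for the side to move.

5

White to move; king on e6.
In check: yes, from the black bishop on f7.
Legal moves: Kxf7, Ke7, Kd7, Kf6, Kd6.
Count: 5.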